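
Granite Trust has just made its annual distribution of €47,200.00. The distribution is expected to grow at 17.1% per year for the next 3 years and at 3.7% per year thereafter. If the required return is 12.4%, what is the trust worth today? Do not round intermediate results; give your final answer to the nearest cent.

€789945.66

D_1 = 55271.20000
D_2 = 64722.57520
D_3 = 75790.13556
Terminal value at year 3: TV = D_3×(1+g_2)/(r−g_2) = 78594.37057/0.087 = 903383.56983
P_0 = D_1/(1+r)^1 + D_2/(1+r)^2 + D_3/(1+r)^3 + TV/(1+r)^3
    = 49173.66548 + 51229.85968 + 53372.03353 + 636170.10076 = 789945.65944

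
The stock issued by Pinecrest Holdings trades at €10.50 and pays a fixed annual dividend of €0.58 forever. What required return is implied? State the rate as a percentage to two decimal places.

5.52%

P = C/r ⇒ r = C/P = €0.58/€10.50 = 0.055238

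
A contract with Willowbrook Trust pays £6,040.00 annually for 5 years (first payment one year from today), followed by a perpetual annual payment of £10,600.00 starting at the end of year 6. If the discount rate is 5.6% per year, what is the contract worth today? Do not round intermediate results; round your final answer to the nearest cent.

PV of 5-year annuity: £6,040.00 × [1 − (1+0.056)^−5] / 0.056 = 25721.94255
Perpetuity value at year 5: £10,600.00 / 0.056 = 189285.71429
PV of perpetuity: 189285.71429 / (1+0.056)^5 = 144144.55683
Total PV = 25721.94255 + 144144.55683 = 169866.49938

£169866.50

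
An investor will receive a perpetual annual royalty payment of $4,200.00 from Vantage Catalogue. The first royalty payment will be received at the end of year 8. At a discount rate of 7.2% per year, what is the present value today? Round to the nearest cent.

Value at end of year 7: C / r = $4,200.00 / 0.072 = $58,333.3333
Discount to today: PV = $58,333.3333 / (1 + 0.072)^7 = $58,333.3333 / 1.626910 = $35,855.29

$35855.29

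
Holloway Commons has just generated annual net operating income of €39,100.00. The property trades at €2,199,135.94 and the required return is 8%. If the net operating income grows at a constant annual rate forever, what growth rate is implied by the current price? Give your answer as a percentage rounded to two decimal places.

6.11%

P = D₀(1+g)/(r−g) ⇒ P(r−g) = D₀(1+g) ⇒ g(P+D₀) = P·r − D₀
g = (P·r − D₀)/(P + D₀) = (€2,199,135.94×0.08 − €39,100.00) / (€2,199,135.94 + €39,100.00) = 0.061133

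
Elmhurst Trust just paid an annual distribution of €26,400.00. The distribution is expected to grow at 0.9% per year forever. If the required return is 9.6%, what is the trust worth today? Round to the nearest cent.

€306179.31

D₁ = D₀ × (1 + g) = €26,400.00 × 1.009 = €26,637.6000
Growing perpetuity: P = D₁ / (r − g) = €26,637.6000 / (0.096 − 0.009) = €306,179.31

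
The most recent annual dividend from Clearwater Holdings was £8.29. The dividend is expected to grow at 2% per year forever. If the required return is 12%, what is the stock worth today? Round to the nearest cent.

D₁ = D₀ × (1 + g) = £8.29 × 1.02 = £8.4558
Growing perpetuity: P = D₁ / (r − g) = £8.4558 / (0.12 − 0.02) = £84.56

£84.56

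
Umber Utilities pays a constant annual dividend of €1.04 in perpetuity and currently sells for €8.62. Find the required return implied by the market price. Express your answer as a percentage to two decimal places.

P = C/r ⇒ r = C/P = €1.04/€8.62 = 0.120650

12.06%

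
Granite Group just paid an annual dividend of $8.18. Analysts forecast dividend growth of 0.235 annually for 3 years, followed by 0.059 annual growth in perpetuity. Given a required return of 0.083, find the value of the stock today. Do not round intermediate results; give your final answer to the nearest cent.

D_1 = 10.10230
D_2 = 12.47634
D_3 = 15.40828
Terminal value at year 3: TV = D_3×(1+g_2)/(r−g_2) = 16.31737/0.024 = 679.89038
P_0 = D_1/(1+r)^1 + D_2/(1+r)^2 + D_3/(1+r)^3 + TV/(1+r)^3
    = 9.32807 + 10.63727 + 12.13022 + 535.24612 = 567.34168

$567.34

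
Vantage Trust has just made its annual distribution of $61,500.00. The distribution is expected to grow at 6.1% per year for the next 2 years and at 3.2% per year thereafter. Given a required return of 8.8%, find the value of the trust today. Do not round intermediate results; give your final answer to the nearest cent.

D_1 = 65251.50000
D_2 = 69231.84150
Terminal value at year 2: TV = D_2×(1+g_2)/(r−g_2) = 71447.26043/0.056 = 1275843.93621
P_0 = D_1/(1+r)^1 + D_2/(1+r)^2 + TV/(1+r)^2
    = 59973.80515 + 58485.48461 + 1077803.93076 = 1196263.22052

$1196263.22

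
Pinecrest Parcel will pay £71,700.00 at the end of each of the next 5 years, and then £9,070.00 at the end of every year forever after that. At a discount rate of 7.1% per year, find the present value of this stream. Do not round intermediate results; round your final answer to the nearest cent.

£383855.73

PV of 5-year annuity: £71,700.00 × [1 − (1+0.071)^−5] / 0.071 = 293198.68040
Perpetuity value at year 5: £9,070.00 / 0.071 = 127746.47887
PV of perpetuity: 127746.47887 / (1+0.071)^5 = 90657.05026
Total PV = 293198.68040 + 90657.05026 = 383855.73067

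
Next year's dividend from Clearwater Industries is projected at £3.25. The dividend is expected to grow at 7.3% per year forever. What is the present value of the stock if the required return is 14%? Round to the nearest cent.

Growing perpetuity: P = D₁ / (r − g) = £3.2500 / (0.14 − 0.073) = £48.51

£48.51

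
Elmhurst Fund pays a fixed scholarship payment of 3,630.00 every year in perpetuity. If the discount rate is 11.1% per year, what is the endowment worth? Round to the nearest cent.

32702.70

Level perpetuity: PV = C / r = 3,630.00 / 0.111 = 32,702.70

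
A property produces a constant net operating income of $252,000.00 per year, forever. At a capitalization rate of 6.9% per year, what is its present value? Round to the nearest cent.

Level perpetuity: PV = C / r = $252,000.00 / 0.069 = $3,652,173.91

$3652173.91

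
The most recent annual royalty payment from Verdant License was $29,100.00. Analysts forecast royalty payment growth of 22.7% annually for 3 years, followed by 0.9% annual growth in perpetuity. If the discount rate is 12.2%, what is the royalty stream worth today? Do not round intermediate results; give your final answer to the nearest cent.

D_1 = 35705.70000
D_2 = 43810.89390
D_3 = 53755.96682
Terminal value at year 3: TV = D_3×(1+g_2)/(r−g_2) = 54239.77052/0.113 = 479997.96917
P_0 = D_1/(1+r)^1 + D_2/(1+r)^2 + D_3/(1+r)^3 + TV/(1+r)^3
    = 31823.26203 + 34801.37479 + 38058.18794 + 339829.30645 = 444512.13121

$444512.13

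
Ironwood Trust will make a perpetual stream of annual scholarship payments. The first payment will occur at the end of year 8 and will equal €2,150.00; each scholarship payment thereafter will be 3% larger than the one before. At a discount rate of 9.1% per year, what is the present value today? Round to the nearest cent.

Value at end of year 7: C₁ / (r − g) = €2,150.00 / (0.091 − 0.03) = €35,245.9016
Discount to today: PV = €35,245.9016 / (1 + 0.091)^7 = €35,245.9016 / 1.839811 = €19,157.35

€19157.35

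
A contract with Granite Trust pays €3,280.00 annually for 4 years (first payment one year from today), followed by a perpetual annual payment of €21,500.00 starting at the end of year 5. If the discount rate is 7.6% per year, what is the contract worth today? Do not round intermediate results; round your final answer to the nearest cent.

€222006.56

PV of 4-year annuity: €3,280.00 × [1 − (1+0.076)^−4] / 0.076 = 10961.20918
Perpetuity value at year 4: €21,500.00 / 0.076 = 282894.73684
PV of perpetuity: 282894.73684 / (1+0.076)^4 = 211045.34738
Total PV = 10961.20918 + 211045.34738 = 222006.55656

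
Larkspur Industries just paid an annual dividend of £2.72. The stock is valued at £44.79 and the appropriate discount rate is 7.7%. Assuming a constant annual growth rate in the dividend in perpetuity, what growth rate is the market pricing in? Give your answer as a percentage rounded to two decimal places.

P = D₀(1+g)/(r−g) ⇒ P(r−g) = D₀(1+g) ⇒ g(P+D₀) = P·r − D₀
g = (P·r − D₀)/(P + D₀) = (£44.79×0.077 − £2.72) / (£44.79 + £2.72) = 0.015341

1.53%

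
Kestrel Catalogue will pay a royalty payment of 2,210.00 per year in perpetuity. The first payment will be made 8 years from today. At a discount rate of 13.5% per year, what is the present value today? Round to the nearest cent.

Value at end of year 7: C / r = 2,210.00 / 0.135 = 16,370.3704
Discount to today: PV = 16,370.3704 / (1 + 0.135)^7 = 16,370.3704 / 2.426448 = 6,746.64

6746.64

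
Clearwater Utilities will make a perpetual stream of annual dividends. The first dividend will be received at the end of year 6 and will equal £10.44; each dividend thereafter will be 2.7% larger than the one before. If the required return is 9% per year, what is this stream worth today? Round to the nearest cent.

£107.70

Value at end of year 5: C₁ / (r − g) = £10.44 / (0.09 − 0.027) = £165.7143
Discount to today: PV = £165.7143 / (1 + 0.09)^5 = £165.7143 / 1.538624 = £107.70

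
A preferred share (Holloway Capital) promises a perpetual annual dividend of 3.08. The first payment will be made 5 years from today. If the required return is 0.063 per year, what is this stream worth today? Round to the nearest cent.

Value at end of year 4: C / r = 3.08 / 0.063 = 48.8889
Discount to today: PV = 48.8889 / (1 + 0.063)^4 = 48.8889 / 1.276830 = 38.29

38.29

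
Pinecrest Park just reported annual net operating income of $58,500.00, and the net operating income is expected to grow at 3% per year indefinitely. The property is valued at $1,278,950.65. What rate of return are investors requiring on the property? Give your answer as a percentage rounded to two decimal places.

D₁ = $58,500.00 × 1.03 = $60,255.0000
P = D₁/(r − g) ⇒ r = D₁/P + g = $60,255.0000/$1,278,950.65 + 0.03 = 0.047113 + 0.03 = 0.077113

7.71%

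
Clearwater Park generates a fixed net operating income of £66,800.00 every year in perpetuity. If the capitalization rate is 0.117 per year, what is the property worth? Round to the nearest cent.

Level perpetuity: PV = C / r = £66,800.00 / 0.117 = £570,940.17

£570940.17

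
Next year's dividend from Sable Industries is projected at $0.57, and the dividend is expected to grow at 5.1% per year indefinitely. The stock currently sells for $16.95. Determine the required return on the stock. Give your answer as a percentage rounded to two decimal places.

P = D₁/(r − g) ⇒ r = D₁/P + g = $0.5700/$16.95 + 0.051 = 0.033628 + 0.051 = 0.084628

8.46%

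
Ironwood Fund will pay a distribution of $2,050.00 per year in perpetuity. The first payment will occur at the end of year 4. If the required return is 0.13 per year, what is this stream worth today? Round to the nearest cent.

Value at end of year 3: C / r = $2,050.00 / 0.13 = $15,769.2308
Discount to today: PV = $15,769.2308 / (1 + 0.13)^3 = $15,769.2308 / 1.442897 = $10,928.87

$10928.87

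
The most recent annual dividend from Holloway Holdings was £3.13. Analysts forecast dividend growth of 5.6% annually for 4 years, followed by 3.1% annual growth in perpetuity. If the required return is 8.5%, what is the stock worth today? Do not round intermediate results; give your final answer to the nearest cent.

D_1 = 3.30528
D_2 = 3.49038
D_3 = 3.68584
D_4 = 3.89224
Terminal value at year 4: TV = D_4×(1+g_2)/(r−g_2) = 4.01290/0.054 = 74.31302
P_0 = D_1/(1+r)^1 + D_2/(1+r)^2 + D_3/(1+r)^3 + D_4/(1+r)^4 + TV/(1+r)^4
    = 3.04634 + 2.96492 + 2.88567 + 2.80854 + 53.62236 = 65.32784

£65.33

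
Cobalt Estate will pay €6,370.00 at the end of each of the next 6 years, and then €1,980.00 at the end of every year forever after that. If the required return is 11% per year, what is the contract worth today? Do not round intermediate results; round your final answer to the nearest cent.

PV of 6-year annuity: €6,370.00 × [1 − (1+0.11)^−6] / 0.11 = 26948.52613
Perpetuity value at year 6: €1,980.00 / 0.11 = 18000.00000
PV of perpetuity: 18000.00000 / (1+0.11)^6 = 9623.53505
Total PV = 26948.52613 + 9623.53505 = 36572.06118

€36572.06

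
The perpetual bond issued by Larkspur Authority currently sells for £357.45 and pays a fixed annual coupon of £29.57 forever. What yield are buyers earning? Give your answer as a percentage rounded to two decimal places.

P = C/r ⇒ r = C/P = £29.57/£357.45 = 0.082725

8.27%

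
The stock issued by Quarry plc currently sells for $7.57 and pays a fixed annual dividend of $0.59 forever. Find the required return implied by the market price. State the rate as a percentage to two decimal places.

P = C/r ⇒ r = C/P = $0.59/$7.57 = 0.077939

7.79%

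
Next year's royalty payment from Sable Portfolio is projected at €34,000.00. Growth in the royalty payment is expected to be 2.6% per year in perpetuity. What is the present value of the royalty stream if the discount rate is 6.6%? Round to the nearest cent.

€850000.00

Growing perpetuity: P = D₁ / (r − g) = €34,000.0000 / (0.066 − 0.026) = €850,000.00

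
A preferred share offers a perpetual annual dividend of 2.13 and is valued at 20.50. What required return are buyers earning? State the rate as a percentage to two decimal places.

10.39%

P = C/r ⇒ r = C/P = 2.13/20.50 = 0.103902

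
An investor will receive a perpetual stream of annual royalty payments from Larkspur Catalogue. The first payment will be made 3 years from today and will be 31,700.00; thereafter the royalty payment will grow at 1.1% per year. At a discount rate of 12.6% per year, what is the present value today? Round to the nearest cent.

217412.57

Value at end of year 2: C₁ / (r − g) = 31,700.00 / (0.126 − 0.011) = 275,652.1739
Discount to today: PV = 275,652.1739 / (1 + 0.126)^2 = 275,652.1739 / 1.267876 = 217,412.57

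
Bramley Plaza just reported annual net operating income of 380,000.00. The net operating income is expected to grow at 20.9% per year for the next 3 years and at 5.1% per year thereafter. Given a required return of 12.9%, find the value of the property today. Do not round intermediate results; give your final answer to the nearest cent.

7596982.25

D_1 = 459420.00000
D_2 = 555438.78000
D_3 = 671525.48502
Terminal value at year 3: TV = D_3×(1+g_2)/(r−g_2) = 705773.28476/0.078 = 9048375.44559
P_0 = D_1/(1+r)^1 + D_2/(1+r)^2 + D_3/(1+r)^3 + TV/(1+r)^3
    = 406926.48361 + 435760.95544 + 466638.61393 + 6287656.19536 = 7596982.24834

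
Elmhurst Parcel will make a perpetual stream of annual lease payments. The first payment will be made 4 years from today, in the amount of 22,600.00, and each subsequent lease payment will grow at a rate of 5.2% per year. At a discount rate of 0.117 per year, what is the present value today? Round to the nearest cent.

Value at end of year 3: C₁ / (r − g) = 22,600.00 / (0.117 − 0.052) = 347,692.3077
Discount to today: PV = 347,692.3077 / (1 + 0.117)^3 = 347,692.3077 / 1.393669 = 249,479.90

249479.90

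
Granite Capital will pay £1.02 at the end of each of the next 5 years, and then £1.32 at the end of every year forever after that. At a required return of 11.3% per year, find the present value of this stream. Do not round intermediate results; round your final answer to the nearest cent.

PV of 5-year annuity: £1.02 × [1 − (1+0.113)^−5] / 0.113 = 3.74154
Perpetuity value at year 5: £1.32 / 0.113 = 11.68142
PV of perpetuity: 11.68142 / (1+0.113)^5 = 6.83943
Total PV = 3.74154 + 6.83943 = 10.58096

£10.58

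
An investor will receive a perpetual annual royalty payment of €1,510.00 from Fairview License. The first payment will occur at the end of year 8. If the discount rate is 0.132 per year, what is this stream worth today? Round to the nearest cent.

€4802.62

Value at end of year 7: C / r = €1,510.00 / 0.132 = €11,439.3939
Discount to today: PV = €11,439.3939 / (1 + 0.132)^7 = €11,439.3939 / 2.381908 = €4,802.62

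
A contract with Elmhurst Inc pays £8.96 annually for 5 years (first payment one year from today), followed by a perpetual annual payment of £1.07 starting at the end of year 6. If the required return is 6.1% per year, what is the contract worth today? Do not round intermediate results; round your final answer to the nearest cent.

£50.69

PV of 5-year annuity: £8.96 × [1 − (1+0.061)^−5] / 0.061 = 37.64032
Perpetuity value at year 5: £1.07 / 0.061 = 17.54098
PV of perpetuity: 17.54098 / (1+0.061)^5 = 13.04599
Total PV = 37.64032 + 13.04599 = 50.68631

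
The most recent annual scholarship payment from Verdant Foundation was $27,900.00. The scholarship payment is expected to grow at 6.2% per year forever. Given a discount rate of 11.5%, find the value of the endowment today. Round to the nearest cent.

$559052.83

D₁ = D₀ × (1 + g) = $27,900.00 × 1.062 = $29,629.8000
Growing perpetuity: P = D₁ / (r − g) = $29,629.8000 / (0.115 − 0.062) = $559,052.83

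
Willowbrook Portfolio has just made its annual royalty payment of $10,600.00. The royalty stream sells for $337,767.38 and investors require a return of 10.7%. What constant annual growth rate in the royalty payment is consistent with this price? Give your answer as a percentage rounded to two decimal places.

7.33%

P = D₀(1+g)/(r−g) ⇒ P(r−g) = D₀(1+g) ⇒ g(P+D₀) = P·r − D₀
g = (P·r − D₀)/(P + D₀) = ($337,767.38×0.107 − $10,600.00) / ($337,767.38 + $10,600.00) = 0.073317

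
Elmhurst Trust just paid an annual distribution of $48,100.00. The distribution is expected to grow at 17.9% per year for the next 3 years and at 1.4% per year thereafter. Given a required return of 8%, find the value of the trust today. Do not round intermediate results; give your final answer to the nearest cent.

$1133820.09

D_1 = 56709.90000
D_2 = 66860.97210
D_3 = 78829.08611
Terminal value at year 3: TV = D_3×(1+g_2)/(r−g_2) = 79932.69331/0.066 = 1211101.41381
P_0 = D_1/(1+r)^1 + D_2/(1+r)^2 + D_3/(1+r)^3 + TV/(1+r)^3
    = 52509.16667 + 57322.50694 + 62577.07008 + 961411.34943 = 1133820.09312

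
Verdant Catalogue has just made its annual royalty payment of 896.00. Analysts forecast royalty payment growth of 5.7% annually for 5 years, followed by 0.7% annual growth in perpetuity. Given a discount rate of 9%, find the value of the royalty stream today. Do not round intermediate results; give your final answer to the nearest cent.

13411.00

D_1 = 947.07200
D_2 = 1001.05510
D_3 = 1058.11524
D_4 = 1118.42781
D_5 = 1182.17820
Terminal value at year 5: TV = D_5×(1+g_2)/(r−g_2) = 1190.45345/0.083 = 14342.81261
P_0 = D_1/(1+r)^1 + D_2/(1+r)^2 + D_3/(1+r)^3 + D_4/(1+r)^4 + D_5/(1+r)^5 + TV/(1+r)^5
    = 868.87339 + 842.56805 + 817.05911 + 792.32246 + 768.33472 + 9321.84408 = 13411.00182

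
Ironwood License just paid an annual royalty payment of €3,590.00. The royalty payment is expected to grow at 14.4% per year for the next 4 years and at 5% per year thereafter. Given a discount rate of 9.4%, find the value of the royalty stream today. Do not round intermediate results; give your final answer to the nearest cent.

D_1 = 4106.96000
D_2 = 4698.36224
D_3 = 5374.92640
D_4 = 6148.91580
Terminal value at year 4: TV = D_4×(1+g_2)/(r−g_2) = 6456.36159/0.044 = 146735.49079
P_0 = D_1/(1+r)^1 + D_2/(1+r)^2 + D_3/(1+r)^3 + D_4/(1+r)^4 + TV/(1+r)^4
    = 3754.07678 + 3925.65250 + 4105.06989 + 4292.68735 + 102439.12990 = 118516.61643

€118516.62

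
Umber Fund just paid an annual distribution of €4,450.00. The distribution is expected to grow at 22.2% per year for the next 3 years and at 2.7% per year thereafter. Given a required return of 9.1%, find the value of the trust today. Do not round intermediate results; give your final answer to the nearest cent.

€117163.93

D_1 = 5437.90000
D_2 = 6645.11380
D_3 = 8120.32906
Terminal value at year 3: TV = D_3×(1+g_2)/(r−g_2) = 8339.57795/0.064 = 130305.90544
P_0 = D_1/(1+r)^1 + D_2/(1+r)^2 + D_3/(1+r)^3 + TV/(1+r)^3
    = 4984.32631 + 5582.81095 + 6253.15764 + 100343.63893 = 117163.93383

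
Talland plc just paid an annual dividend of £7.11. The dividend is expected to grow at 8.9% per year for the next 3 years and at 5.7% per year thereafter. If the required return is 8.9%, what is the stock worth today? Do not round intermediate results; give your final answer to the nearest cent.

£256.18

D_1 = 7.74279
D_2 = 8.43190
D_3 = 9.18234
Terminal value at year 3: TV = D_3×(1+g_2)/(r−g_2) = 9.70573/0.032 = 303.30408
P_0 = D_1/(1+r)^1 + D_2/(1+r)^2 + D_3/(1+r)^3 + TV/(1+r)^3
    = 7.11000 + 7.11000 + 7.11000 + 234.85219 = 256.18219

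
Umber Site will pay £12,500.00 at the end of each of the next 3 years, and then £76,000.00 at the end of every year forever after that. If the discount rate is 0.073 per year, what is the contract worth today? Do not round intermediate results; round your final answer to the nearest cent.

£875361.01

PV of 3-year annuity: £12,500.00 × [1 − (1+0.073)^−3] / 0.073 = 32624.97567
Perpetuity value at year 3: £76,000.00 / 0.073 = 1041095.89041
PV of perpetuity: 1041095.89041 / (1+0.073)^3 = 842736.03833
Total PV = 32624.97567 + 842736.03833 = 875361.01400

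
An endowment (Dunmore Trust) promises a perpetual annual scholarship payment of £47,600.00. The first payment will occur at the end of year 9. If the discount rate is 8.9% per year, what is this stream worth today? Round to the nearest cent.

Value at end of year 8: C / r = £47,600.00 / 0.089 = £534,831.4607
Discount to today: PV = £534,831.4607 / (1 + 0.089)^8 = £534,831.4607 / 1.977985 = £270,392.04

£270392.04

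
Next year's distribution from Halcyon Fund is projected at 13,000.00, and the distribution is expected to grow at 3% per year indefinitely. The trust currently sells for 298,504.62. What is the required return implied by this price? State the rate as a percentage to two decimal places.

P = D₁/(r − g) ⇒ r = D₁/P + g = 13,000.0000/298,504.62 + 0.03 = 0.043550 + 0.03 = 0.073550

7.36%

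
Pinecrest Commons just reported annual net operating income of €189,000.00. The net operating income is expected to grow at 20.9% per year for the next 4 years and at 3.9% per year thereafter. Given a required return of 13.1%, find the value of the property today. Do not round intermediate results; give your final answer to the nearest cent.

€3682695.48

D_1 = 228501.00000
D_2 = 276257.70900
D_3 = 333995.57018
D_4 = 403800.64435
Terminal value at year 4: TV = D_4×(1+g_2)/(r−g_2) = 419548.86948/0.092 = 4560313.79868
P_0 = D_1/(1+r)^1 + D_2/(1+r)^2 + D_3/(1+r)^3 + D_4/(1+r)^4 + TV/(1+r)^4
    = 202034.48276 + 215967.89536 + 230862.23297 + 246783.76628 + 2787047.09965 = 3682695.47702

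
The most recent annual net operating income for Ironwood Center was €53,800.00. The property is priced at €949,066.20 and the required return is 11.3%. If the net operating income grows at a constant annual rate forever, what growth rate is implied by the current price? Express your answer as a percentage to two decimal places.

5.33%

P = D₀(1+g)/(r−g) ⇒ P(r−g) = D₀(1+g) ⇒ g(P+D₀) = P·r − D₀
g = (P·r − D₀)/(P + D₀) = (€949,066.20×0.113 − €53,800.00) / (€949,066.20 + €53,800.00) = 0.053292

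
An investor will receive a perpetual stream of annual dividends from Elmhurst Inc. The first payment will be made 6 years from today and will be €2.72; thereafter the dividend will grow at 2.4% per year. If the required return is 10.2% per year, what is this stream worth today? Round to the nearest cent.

€21.46

Value at end of year 5: C₁ / (r − g) = €2.72 / (0.102 − 0.024) = €34.8718
Discount to today: PV = €34.8718 / (1 + 0.102)^5 = €34.8718 / 1.625204 = €21.46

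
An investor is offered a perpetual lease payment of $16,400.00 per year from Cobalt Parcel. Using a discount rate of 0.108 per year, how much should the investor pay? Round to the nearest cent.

Level perpetuity: PV = C / r = $16,400.00 / 0.108 = $151,851.85

$151851.85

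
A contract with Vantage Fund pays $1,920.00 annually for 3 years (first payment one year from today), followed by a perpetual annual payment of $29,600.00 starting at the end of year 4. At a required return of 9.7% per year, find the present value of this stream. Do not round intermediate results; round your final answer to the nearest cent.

$235953.38

PV of 3-year annuity: $1,920.00 × [1 − (1+0.097)^−3] / 0.097 = 4800.08700
Perpetuity value at year 3: $29,600.00 / 0.097 = 305154.63918
PV of perpetuity: 305154.63918 / (1+0.097)^3 = 231153.29796
Total PV = 4800.08700 + 231153.29796 = 235953.38495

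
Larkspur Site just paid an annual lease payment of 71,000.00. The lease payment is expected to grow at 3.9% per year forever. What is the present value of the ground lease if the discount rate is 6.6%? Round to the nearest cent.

2732185.19

D₁ = D₀ × (1 + g) = 71,000.00 × 1.039 = 73,769.0000
Growing perpetuity: P = D₁ / (r − g) = 73,769.0000 / (0.066 − 0.039) = 2,732,185.19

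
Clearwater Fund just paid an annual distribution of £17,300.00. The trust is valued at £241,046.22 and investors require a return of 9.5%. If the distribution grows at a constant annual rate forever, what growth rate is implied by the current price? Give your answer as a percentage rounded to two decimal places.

2.17%

P = D₀(1+g)/(r−g) ⇒ P(r−g) = D₀(1+g) ⇒ g(P+D₀) = P·r − D₀
g = (P·r − D₀)/(P + D₀) = (£241,046.22×0.095 − £17,300.00) / (£241,046.22 + £17,300.00) = 0.021674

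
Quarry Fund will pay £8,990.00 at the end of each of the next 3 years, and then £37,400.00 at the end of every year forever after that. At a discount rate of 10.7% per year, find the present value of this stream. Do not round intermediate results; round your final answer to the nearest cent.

£279742.92

PV of 3-year annuity: £8,990.00 × [1 − (1+0.107)^−3] / 0.107 = 22084.13233
Perpetuity value at year 3: £37,400.00 / 0.107 = 349532.71028
PV of perpetuity: 349532.71028 / (1+0.107)^3 = 257658.78936
Total PV = 22084.13233 + 257658.78936 = 279742.92169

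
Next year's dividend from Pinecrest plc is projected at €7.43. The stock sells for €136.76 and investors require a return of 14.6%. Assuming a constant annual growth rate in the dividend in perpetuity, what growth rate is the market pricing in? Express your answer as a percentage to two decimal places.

9.17%

P = D₁/(r−g) ⇒ g = r − D₁/P = 0.146 − €7.43/€136.76 = 0.091671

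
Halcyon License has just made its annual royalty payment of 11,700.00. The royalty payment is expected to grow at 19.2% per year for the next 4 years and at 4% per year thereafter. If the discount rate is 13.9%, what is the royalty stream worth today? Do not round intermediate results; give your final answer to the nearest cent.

199936.34

D_1 = 13946.40000
D_2 = 16624.10880
D_3 = 19815.93769
D_4 = 23620.59773
Terminal value at year 4: TV = D_4×(1+g_2)/(r−g_2) = 24565.42164/0.099 = 248135.57207
P_0 = D_1/(1+r)^1 + D_2/(1+r)^2 + D_3/(1+r)^3 + D_4/(1+r)^4 + TV/(1+r)^4
    = 12244.42493 + 12814.18307 + 13410.45323 + 14034.46905 + 147432.80616 = 199936.33644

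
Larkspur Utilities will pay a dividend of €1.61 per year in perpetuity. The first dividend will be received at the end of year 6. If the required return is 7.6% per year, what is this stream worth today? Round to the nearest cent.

Value at end of year 5: C / r = €1.61 / 0.076 = €21.1842
Discount to today: PV = €21.1842 / (1 + 0.076)^5 = €21.1842 / 1.442319 = €14.69

€14.69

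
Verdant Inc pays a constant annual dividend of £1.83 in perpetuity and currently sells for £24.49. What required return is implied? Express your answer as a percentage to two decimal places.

7.47%

P = C/r ⇒ r = C/P = £1.83/£24.49 = 0.074724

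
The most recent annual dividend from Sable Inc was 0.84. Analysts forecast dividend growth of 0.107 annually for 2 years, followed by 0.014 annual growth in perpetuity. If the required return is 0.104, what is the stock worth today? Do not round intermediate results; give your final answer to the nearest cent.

11.20

D_1 = 0.92988
D_2 = 1.02938
Terminal value at year 2: TV = D_2×(1+g_2)/(r−g_2) = 1.04379/0.09 = 11.59765
P_0 = D_1/(1+r)^1 + D_2/(1+r)^2 + TV/(1+r)^2
    = 0.84228 + 0.84457 + 9.51550 = 11.20236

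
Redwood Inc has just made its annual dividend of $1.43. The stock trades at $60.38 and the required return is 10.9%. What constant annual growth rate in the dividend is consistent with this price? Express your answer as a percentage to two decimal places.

P = D₀(1+g)/(r−g) ⇒ P(r−g) = D₀(1+g) ⇒ g(P+D₀) = P·r − D₀
g = (P·r − D₀)/(P + D₀) = ($60.38×0.109 − $1.43) / ($60.38 + $1.43) = 0.083343

8.33%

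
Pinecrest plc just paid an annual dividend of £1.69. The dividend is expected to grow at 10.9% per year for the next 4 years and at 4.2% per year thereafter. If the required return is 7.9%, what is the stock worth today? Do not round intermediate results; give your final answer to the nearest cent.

£60.36

D_1 = 1.87421
D_2 = 2.07850
D_3 = 2.30506
D_4 = 2.55631
Terminal value at year 4: TV = D_4×(1+g_2)/(r−g_2) = 2.66367/0.037 = 71.99111
P_0 = D_1/(1+r)^1 + D_2/(1+r)^2 + D_3/(1+r)^3 + D_4/(1+r)^4 + TV/(1+r)^4
    = 1.73699 + 1.78528 + 1.83492 + 1.88594 + 53.11206 = 60.35518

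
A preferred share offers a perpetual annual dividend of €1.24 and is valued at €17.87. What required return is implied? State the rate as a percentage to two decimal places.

P = C/r ⇒ r = C/P = €1.24/€17.87 = 0.069390

6.94%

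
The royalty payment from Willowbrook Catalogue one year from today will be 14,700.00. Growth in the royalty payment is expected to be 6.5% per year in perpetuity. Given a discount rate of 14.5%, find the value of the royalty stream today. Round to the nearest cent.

183750.00

Growing perpetuity: P = D₁ / (r − g) = 14,700.0000 / (0.145 − 0.065) = 183,750.00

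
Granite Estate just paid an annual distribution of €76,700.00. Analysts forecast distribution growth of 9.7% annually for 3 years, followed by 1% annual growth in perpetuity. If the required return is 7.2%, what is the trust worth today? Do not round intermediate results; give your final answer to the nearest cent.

€1579938.44

D_1 = 84139.90000
D_2 = 92301.47030
D_3 = 101254.71292
Terminal value at year 3: TV = D_3×(1+g_2)/(r−g_2) = 102267.26005/0.062 = 1649471.93626
P_0 = D_1/(1+r)^1 + D_2/(1+r)^2 + D_3/(1+r)^3 + TV/(1+r)^3
    = 78488.71269 + 80319.13975 + 82192.25402 + 1338938.33164 = 1579938.43810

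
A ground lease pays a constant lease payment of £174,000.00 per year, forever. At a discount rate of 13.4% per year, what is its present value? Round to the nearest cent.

Level perpetuity: PV = C / r = £174,000.00 / 0.134 = £1,298,507.46

£1298507.46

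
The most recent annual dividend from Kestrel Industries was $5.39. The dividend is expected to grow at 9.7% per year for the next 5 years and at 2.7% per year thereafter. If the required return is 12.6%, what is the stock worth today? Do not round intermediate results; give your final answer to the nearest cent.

D_1 = 5.91283
D_2 = 6.48637
D_3 = 7.11555
D_4 = 7.80576
D_5 = 8.56292
Terminal value at year 5: TV = D_5×(1+g_2)/(r−g_2) = 8.79412/0.099 = 88.82949
P_0 = D_1/(1+r)^1 + D_2/(1+r)^2 + D_3/(1+r)^3 + D_4/(1+r)^4 + D_5/(1+r)^5 + TV/(1+r)^5
    = 5.25118 + 5.11594 + 4.98418 + 4.85581 + 4.73075 + 49.07555 = 74.01341

$74.01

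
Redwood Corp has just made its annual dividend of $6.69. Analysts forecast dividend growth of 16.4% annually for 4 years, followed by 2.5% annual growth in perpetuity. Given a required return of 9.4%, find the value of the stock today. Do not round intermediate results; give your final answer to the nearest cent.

$158.69

D_1 = 7.78716
D_2 = 9.06425
D_3 = 10.55079
D_4 = 12.28112
Terminal value at year 4: TV = D_4×(1+g_2)/(r−g_2) = 12.58815/0.069 = 182.43695
P_0 = D_1/(1+r)^1 + D_2/(1+r)^2 + D_3/(1+r)^3 + D_4/(1+r)^4 + TV/(1+r)^4
    = 7.11806 + 7.57351 + 8.05811 + 8.57371 + 127.36307 = 158.68647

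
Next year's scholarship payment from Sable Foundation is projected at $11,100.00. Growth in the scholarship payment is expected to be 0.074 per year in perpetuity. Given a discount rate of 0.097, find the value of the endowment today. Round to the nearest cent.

Growing perpetuity: P = D₁ / (r − g) = $11,100.0000 / (0.097 − 0.074) = $482,608.70

$482608.70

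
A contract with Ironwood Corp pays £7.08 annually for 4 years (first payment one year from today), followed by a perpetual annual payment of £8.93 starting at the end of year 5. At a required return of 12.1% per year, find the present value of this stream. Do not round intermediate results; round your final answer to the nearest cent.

£68.19

PV of 4-year annuity: £7.08 × [1 − (1+0.121)^−4] / 0.121 = 21.45922
Perpetuity value at year 4: £8.93 / 0.121 = 73.80165
PV of perpetuity: 73.80165 / (1+0.121)^4 = 46.73515
Total PV = 21.45922 + 46.73515 = 68.19437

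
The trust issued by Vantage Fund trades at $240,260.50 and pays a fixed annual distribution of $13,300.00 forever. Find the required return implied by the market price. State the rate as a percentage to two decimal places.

5.54%

P = C/r ⇒ r = C/P = $13,300.00/$240,260.50 = 0.055357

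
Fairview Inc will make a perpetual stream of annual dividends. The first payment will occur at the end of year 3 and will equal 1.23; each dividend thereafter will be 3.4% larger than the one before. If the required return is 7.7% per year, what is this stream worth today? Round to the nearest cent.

Value at end of year 2: C₁ / (r − g) = 1.23 / (0.077 − 0.034) = 28.6047
Discount to today: PV = 28.6047 / (1 + 0.077)^2 = 28.6047 / 1.159929 = 24.66

24.66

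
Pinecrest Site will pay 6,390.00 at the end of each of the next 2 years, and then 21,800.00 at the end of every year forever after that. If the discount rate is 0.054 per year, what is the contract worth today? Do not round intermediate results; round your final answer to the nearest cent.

PV of 2-year annuity: 6,390.00 × [1 − (1+0.054)^−2] / 0.054 = 11814.62865
Perpetuity value at year 2: 21,800.00 / 0.054 = 403703.70370
PV of perpetuity: 403703.70370 / (1+0.054)^2 = 363397.14587
Total PV = 11814.62865 + 363397.14587 = 375211.77452

375211.77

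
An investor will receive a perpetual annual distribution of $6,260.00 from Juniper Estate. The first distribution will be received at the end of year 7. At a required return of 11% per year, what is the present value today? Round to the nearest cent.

$30425.92

Value at end of year 6: C / r = $6,260.00 / 0.11 = $56,909.0909
Discount to today: PV = $56,909.0909 / (1 + 0.11)^6 = $56,909.0909 / 1.870415 = $30,425.92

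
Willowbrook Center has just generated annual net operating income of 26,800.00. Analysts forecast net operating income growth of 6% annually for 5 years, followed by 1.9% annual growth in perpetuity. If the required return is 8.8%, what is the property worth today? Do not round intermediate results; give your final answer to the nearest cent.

471414.56

D_1 = 28408.00000
D_2 = 30112.48000
D_3 = 31919.22880
D_4 = 33834.38253
D_5 = 35864.44548
Terminal value at year 5: TV = D_5×(1+g_2)/(r−g_2) = 36545.86994/0.069 = 529650.28904
P_0 = D_1/(1+r)^1 + D_2/(1+r)^2 + D_3/(1+r)^3 + D_4/(1+r)^4 + D_5/(1+r)^5 + TV/(1+r)^5
    = 26110.29412 + 25438.33802 + 24783.67491 + 24145.85975 + 23524.45894 + 347411.93714 = 471414.56288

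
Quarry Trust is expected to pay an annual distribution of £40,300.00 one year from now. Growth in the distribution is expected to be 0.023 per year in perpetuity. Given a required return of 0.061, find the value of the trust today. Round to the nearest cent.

£1060526.32

Growing perpetuity: P = D₁ / (r − g) = £40,300.0000 / (0.061 − 0.023) = £1,060,526.32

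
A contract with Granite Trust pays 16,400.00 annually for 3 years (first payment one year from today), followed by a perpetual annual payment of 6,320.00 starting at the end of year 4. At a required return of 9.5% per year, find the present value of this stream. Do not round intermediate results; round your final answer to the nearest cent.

PV of 3-year annuity: 16,400.00 × [1 − (1+0.095)^−3] / 0.095 = 41146.07197
Perpetuity value at year 3: 6,320.00 / 0.095 = 66526.31579
PV of perpetuity: 66526.31579 / (1+0.095)^3 = 50670.02464
Total PV = 41146.07197 + 50670.02464 = 91816.09661

91816.10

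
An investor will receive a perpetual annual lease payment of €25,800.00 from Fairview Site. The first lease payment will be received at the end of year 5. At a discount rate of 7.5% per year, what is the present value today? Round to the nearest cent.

Value at end of year 4: C / r = €25,800.00 / 0.075 = €344,000.0000
Discount to today: PV = €344,000.0000 / (1 + 0.075)^4 = €344,000.0000 / 1.335469 = €257,587.38

€257587.38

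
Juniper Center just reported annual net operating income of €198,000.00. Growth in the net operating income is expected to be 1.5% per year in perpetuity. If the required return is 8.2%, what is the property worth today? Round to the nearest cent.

€2999552.24

D₁ = D₀ × (1 + g) = €198,000.00 × 1.015 = €200,970.0000
Growing perpetuity: P = D₁ / (r − g) = €200,970.0000 / (0.082 − 0.015) = €2,999,552.24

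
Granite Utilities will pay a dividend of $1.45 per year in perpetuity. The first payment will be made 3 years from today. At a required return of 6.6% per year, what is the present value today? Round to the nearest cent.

Value at end of year 2: C / r = $1.45 / 0.066 = $21.9697
Discount to today: PV = $21.9697 / (1 + 0.066)^2 = $21.9697 / 1.136356 = $19.33

$19.33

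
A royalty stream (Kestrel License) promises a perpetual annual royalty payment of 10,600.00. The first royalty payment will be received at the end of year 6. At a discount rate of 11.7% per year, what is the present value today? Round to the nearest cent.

Value at end of year 5: C / r = 10,600.00 / 0.117 = 90,598.2906
Discount to today: PV = 90,598.2906 / (1 + 0.117)^5 = 90,598.2906 / 1.738865 = 52,101.97

52101.97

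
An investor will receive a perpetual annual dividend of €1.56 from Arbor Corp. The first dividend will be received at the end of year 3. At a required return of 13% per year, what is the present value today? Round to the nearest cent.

€9.40

Value at end of year 2: C / r = €1.56 / 0.13 = €12.0000
Discount to today: PV = €12.0000 / (1 + 0.13)^2 = €12.0000 / 1.276900 = €9.40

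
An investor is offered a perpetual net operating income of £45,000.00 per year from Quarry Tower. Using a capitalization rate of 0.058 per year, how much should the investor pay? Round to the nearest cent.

Level perpetuity: PV = C / r = £45,000.00 / 0.058 = £775,862.07

£775862.07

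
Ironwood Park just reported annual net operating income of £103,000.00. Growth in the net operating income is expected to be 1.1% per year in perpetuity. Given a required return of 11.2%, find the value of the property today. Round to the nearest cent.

D₁ = D₀ × (1 + g) = £103,000.00 × 1.011 = £104,133.0000
Growing perpetuity: P = D₁ / (r − g) = £104,133.0000 / (0.112 − 0.011) = £1,031,019.80

£1031019.80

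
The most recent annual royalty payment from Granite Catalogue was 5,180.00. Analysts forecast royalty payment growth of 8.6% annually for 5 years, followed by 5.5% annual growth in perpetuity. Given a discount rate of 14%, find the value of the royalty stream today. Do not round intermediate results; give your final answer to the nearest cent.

D_1 = 5625.48000
D_2 = 6109.27128
D_3 = 6634.66861
D_4 = 7205.25011
D_5 = 7824.90162
Terminal value at year 5: TV = D_5×(1+g_2)/(r−g_2) = 8255.27121/0.085 = 97120.83775
P_0 = D_1/(1+r)^1 + D_2/(1+r)^2 + D_3/(1+r)^3 + D_4/(1+r)^4 + D_5/(1+r)^5 + TV/(1+r)^5
    = 4934.63158 + 4700.88587 + 4478.21233 + 4266.08648 + 4064.00870 + 50441.51979 = 72885.34476

72885.34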